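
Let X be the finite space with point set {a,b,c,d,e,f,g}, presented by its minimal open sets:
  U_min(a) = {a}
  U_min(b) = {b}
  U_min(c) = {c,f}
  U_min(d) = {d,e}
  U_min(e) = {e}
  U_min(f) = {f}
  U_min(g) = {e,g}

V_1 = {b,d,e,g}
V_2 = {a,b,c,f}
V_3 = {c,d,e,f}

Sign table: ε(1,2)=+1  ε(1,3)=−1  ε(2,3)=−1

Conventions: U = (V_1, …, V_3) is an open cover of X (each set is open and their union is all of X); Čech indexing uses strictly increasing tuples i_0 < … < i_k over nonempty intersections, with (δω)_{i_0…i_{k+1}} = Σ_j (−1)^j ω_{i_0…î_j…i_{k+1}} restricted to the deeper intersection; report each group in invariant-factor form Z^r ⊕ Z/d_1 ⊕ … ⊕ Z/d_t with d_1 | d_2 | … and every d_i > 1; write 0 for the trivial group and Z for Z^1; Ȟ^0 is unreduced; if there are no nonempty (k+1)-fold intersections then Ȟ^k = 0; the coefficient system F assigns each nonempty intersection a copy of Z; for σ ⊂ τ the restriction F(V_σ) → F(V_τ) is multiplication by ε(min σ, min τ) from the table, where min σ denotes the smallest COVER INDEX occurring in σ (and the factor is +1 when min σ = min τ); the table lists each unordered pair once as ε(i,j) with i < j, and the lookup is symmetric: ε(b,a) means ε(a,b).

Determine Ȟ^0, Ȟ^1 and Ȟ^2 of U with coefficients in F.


Ȟ^0 ≅ Z; Ȟ^1 ≅ Z; Ȟ^2 ≅ 0

nerve of the cover:
  V12={b} V13={d,e} V23={c,f}
C dims 3,3; δ0: rk 2, SNF 1^2
Ȟ^0 = (3 − 2) − 0 = 1, so Ȟ^0 ≅ Z
Ȟ^1 = (3 − 0) − 2 = 1, so Ȟ^1 ≅ Z
Ȟ^2 = (0 − 0) − 0 = 0, so Ȟ^2 ≅ 0


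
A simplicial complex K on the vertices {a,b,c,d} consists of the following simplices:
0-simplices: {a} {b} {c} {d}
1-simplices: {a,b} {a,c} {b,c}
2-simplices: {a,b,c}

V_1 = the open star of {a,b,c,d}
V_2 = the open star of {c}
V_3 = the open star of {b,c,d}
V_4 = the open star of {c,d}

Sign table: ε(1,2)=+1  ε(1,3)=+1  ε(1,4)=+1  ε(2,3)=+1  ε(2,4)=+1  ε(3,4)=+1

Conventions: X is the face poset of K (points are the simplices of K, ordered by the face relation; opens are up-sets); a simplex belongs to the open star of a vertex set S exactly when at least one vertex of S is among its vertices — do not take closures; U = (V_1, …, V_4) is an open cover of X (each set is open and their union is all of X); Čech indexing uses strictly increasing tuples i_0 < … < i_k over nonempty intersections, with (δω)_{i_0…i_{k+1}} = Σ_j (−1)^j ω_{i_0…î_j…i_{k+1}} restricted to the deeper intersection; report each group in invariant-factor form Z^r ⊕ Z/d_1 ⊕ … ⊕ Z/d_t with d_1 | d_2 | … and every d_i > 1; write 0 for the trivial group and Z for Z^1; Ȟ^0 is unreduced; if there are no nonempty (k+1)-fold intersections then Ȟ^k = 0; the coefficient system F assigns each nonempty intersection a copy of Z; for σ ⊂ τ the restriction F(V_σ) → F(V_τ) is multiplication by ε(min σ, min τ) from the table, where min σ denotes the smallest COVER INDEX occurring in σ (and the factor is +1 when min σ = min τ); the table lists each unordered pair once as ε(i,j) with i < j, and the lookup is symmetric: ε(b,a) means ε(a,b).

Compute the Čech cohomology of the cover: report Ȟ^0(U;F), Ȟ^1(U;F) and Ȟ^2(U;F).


Ȟ^0(U;F) ≅ Z; Ȟ^1(U;F) ≅ 0; Ȟ^2(U;F) ≅ 0

intersection data:
  V1={{a},{b},{c},{d},{a,b},{a,c},{b,c},{a,b,c}} V2={{c},{a,c},{b,c},{a,b,c}} V3={{b},{c},{d},{a,b},{a,c},{b,c},{a,b,c}} V4={{c},{d},{a,c},{b,c},{a,b,c}}
  V12={{c},{a,c},{b,c},{a,b,c}} V13={{b},{c},{d},{a,b},{a,c},{b,c},{a,b,c}} V14={{c},{d},{a,c},{b,c},{a,b,c}} V23={{c},{a,c},{b,c},{a,b,c}} V24={{c},{a,c},{b,c},{a,b,c}} V34={{c},{d},{a,c},{b,c},{a,b,c}}
  V123={{c},{a,c},{b,c},{a,b,c}} V124={{c},{a,c},{b,c},{a,b,c}} V134={{c},{d},{a,c},{b,c},{a,b,c}} V234={{c},{a,c},{b,c},{a,b,c}}
  V1234={{c},{a,c},{b,c},{a,b,c}}
C dims 4,6,4,1; δ0: rk 3, SNF 1^3; δ1: rk 3, SNF 1^3; δ2: rk 1, SNF 1^1
Ȟ^0 = (4 − 3) − 0 = 1, so Ȟ^0 ≅ Z
Ȟ^1 = (6 − 3) − 3 = 0, so Ȟ^1 ≅ 0
Ȟ^2 = (4 − 1) − 3 = 0, so Ȟ^2 ≅ 0


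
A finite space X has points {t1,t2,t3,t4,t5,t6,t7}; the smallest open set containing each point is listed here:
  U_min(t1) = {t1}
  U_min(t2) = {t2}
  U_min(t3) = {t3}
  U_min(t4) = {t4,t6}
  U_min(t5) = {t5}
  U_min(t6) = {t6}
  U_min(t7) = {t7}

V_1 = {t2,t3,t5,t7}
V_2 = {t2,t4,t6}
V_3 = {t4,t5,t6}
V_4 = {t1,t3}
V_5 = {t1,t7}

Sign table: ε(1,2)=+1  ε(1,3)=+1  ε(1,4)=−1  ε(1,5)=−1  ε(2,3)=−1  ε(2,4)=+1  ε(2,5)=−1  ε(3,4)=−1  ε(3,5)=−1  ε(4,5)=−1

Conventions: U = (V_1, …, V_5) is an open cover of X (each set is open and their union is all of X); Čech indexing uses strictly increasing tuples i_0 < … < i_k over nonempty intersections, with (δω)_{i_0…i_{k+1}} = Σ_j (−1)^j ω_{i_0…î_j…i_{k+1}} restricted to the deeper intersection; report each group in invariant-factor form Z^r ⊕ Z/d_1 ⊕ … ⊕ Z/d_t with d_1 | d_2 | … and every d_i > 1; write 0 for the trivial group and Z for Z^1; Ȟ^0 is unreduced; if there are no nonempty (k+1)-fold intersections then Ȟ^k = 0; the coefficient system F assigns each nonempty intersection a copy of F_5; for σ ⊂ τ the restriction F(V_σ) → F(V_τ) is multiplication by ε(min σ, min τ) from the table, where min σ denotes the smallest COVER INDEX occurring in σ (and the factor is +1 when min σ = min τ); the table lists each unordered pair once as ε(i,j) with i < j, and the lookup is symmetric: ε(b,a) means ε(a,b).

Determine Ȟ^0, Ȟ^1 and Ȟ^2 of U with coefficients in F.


Ȟ^0 = 0,  Ȟ^1 = Z/5,  Ȟ^2 = 0

nonempty overlaps:
  V12={t2} V13={t5} V14={t3} V15={t7} V23={t4,t6} V45={t1}
C dims 5,6; δ0: rk_F5 5
degree 0: 5−5−0 = 0 → Ȟ^0 ≅ 0
degree 1: 6−0−5 = 1 → Ȟ^1 ≅ Z/5
degree 2: 0−0−0 = 0 → Ȟ^2 ≅ 0


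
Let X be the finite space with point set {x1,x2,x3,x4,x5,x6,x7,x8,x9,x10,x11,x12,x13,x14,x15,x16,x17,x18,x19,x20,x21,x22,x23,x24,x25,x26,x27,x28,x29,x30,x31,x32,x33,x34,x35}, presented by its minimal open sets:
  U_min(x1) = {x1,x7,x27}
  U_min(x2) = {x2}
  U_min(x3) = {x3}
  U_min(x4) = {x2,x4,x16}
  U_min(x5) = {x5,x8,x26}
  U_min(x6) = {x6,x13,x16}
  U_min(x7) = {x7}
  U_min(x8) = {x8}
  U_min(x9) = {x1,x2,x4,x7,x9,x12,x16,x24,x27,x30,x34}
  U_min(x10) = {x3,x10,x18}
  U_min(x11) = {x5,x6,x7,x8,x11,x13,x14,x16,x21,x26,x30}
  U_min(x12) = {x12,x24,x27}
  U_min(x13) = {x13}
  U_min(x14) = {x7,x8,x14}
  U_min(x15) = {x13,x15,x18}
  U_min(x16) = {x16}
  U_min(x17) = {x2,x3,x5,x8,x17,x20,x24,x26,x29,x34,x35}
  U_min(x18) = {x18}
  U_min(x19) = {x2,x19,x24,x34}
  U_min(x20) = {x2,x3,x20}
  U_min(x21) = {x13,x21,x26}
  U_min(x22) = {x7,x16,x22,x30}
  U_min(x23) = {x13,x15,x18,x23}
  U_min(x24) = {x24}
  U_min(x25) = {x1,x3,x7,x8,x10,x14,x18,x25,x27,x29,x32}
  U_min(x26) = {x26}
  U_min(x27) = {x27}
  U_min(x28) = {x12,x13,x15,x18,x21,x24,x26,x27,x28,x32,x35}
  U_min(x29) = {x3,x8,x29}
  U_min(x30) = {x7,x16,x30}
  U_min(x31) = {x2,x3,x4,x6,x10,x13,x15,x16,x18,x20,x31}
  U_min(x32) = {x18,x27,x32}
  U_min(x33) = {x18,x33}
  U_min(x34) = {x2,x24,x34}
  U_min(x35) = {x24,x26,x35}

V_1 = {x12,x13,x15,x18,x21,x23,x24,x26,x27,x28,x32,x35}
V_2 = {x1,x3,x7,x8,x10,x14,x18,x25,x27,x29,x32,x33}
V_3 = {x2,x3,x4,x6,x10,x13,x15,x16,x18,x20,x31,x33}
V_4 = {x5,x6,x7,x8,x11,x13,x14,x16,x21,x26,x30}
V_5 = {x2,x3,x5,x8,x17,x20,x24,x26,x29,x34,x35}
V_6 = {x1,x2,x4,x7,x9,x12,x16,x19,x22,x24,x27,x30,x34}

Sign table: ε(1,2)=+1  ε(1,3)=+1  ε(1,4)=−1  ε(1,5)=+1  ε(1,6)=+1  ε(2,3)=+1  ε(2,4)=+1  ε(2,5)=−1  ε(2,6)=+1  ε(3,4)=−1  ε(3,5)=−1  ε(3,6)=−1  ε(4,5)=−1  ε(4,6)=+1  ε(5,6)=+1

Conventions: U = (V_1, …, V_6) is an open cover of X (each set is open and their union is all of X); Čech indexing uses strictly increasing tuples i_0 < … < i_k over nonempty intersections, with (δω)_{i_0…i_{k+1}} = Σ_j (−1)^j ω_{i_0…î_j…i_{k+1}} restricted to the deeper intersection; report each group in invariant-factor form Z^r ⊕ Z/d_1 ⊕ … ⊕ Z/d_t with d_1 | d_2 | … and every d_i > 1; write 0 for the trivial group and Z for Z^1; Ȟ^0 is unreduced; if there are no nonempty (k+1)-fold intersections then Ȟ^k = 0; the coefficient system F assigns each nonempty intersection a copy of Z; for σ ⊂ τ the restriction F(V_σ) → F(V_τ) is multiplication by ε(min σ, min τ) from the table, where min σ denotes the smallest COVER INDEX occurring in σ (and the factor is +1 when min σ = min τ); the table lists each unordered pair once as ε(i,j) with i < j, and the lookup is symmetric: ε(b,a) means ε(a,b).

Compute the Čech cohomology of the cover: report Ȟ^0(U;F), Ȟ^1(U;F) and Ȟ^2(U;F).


Ȟ^0(U;F) ≅ 0, Ȟ^1(U;F) ≅ Z/2 and Ȟ^2(U;F) ≅ Z

nerve simplices:
  V12={x18,x27,x32} V13={x13,x15,x18} V14={x13,x21,x26} V15={x24,x26,x35} V16={x12,x24,x27} V23={x3,x10,x18,x33} V24={x7,x8,x14} V25={x3,x8,x29} V26={x1,x7,x27} V34={x6,x13,x16} V35={x2,x3,x20} V36={x2,x4,x16} V45={x5,x8,x26} V46={x7,x16,x30} V56={x2,x24,x34}
  V123={x18} V126={x27} V134={x13} V145={x26} V156={x24} V235={x3} V245={x8} V246={x7} V346={x16} V356={x2}
C dims 6,15,10; δ0: rk 6, SNF 1^5·2; δ1: rk 9, SNF 1^9
degree 0: 6−6−0 = 0 → Ȟ^0 ≅ 0
degree 1: 15−9−6 = 0 plus torsion [2] → Ȟ^1 ≅ Z/2
degree 2: 10−0−9 = 1 → Ȟ^2 ≅ Z


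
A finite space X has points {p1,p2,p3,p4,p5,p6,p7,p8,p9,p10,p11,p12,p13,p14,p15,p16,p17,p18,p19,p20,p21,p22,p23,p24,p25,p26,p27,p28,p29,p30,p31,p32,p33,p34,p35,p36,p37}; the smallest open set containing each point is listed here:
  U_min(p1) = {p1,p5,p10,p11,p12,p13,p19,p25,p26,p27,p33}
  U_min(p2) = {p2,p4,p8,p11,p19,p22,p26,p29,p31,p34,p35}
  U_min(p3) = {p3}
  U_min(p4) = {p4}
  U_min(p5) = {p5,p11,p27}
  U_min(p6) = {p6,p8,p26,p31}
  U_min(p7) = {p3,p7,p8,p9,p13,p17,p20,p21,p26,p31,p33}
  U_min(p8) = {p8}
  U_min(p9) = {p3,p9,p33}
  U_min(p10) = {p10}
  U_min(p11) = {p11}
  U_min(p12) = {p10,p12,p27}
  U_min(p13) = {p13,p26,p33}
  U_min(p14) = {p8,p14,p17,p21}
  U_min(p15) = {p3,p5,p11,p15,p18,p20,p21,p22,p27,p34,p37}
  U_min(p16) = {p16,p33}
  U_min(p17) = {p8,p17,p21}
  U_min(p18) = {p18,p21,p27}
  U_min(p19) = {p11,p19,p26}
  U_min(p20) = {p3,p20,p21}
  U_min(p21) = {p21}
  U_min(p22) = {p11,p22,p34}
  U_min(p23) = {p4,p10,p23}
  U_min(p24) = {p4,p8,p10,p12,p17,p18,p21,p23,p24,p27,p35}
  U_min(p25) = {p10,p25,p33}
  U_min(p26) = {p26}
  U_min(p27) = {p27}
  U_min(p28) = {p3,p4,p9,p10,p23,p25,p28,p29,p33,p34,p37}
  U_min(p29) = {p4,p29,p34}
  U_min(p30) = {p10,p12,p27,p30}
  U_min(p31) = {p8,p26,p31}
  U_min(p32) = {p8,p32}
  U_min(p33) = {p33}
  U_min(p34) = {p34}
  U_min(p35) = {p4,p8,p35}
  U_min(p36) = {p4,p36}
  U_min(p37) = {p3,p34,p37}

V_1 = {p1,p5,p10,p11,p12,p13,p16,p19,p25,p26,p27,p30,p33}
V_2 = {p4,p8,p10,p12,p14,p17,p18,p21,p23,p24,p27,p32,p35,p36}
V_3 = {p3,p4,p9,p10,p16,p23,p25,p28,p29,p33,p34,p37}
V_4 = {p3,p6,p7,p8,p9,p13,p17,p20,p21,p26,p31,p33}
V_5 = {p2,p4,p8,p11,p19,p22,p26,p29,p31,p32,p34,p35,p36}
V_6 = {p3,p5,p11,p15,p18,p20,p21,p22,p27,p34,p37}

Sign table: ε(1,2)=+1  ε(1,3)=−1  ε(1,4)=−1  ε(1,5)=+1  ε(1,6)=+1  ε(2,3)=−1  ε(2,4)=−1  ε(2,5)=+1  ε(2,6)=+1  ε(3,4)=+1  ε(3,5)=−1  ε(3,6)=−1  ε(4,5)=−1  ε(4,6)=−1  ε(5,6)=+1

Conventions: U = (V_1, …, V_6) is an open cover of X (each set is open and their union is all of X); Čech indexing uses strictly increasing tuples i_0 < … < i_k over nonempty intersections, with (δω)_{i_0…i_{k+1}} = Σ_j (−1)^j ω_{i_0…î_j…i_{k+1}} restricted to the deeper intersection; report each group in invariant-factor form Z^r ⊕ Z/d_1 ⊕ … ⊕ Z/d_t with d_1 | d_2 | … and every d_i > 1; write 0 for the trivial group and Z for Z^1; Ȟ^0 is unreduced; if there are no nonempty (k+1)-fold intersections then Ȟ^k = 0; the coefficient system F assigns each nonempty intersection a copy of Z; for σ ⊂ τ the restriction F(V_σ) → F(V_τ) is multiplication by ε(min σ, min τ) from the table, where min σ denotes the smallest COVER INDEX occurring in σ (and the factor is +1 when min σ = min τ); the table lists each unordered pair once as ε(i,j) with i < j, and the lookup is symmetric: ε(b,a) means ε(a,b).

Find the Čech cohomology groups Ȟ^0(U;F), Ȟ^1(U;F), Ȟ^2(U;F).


nerve of the cover:
  V12={p10,p12,p27} V13={p10,p16,p25,p33} V14={p13,p26,p33} V15={p11,p19,p26} V16={p5,p11,p27} V23={p4,p10,p23} V24={p8,p17,p21} V25={p4,p8,p32,p35,p36} V26={p18,p21,p27} V34={p3,p9,p33} V35={p4,p29,p34} V36={p3,p34,p37} V45={p8,p26,p31} V46={p3,p20,p21} V56={p11,p22,p34}
  V123={p10} V126={p27} V134={p33} V145={p26} V156={p11} V235={p4} V245={p8} V246={p21} V346={p3} V356={p34}
C dims 6,15,10; δ0: rk 5, SNF 1^5; δ1: rk 10, SNF 1^9·2
Ȟ^0 = (6 − 5) − 0 = 1, so Ȟ^0 ≅ Z
Ȟ^1 = (15 − 10) − 5 = 0, so Ȟ^1 ≅ 0
Ȟ^2 = (10 − 0) − 10 = 0 plus torsion [2], so Ȟ^2 ≅ Z/2

Ȟ^0(U;F) ≅ Z, Ȟ^1(U;F) ≅ 0 and Ȟ^2(U;F) ≅ Z/2


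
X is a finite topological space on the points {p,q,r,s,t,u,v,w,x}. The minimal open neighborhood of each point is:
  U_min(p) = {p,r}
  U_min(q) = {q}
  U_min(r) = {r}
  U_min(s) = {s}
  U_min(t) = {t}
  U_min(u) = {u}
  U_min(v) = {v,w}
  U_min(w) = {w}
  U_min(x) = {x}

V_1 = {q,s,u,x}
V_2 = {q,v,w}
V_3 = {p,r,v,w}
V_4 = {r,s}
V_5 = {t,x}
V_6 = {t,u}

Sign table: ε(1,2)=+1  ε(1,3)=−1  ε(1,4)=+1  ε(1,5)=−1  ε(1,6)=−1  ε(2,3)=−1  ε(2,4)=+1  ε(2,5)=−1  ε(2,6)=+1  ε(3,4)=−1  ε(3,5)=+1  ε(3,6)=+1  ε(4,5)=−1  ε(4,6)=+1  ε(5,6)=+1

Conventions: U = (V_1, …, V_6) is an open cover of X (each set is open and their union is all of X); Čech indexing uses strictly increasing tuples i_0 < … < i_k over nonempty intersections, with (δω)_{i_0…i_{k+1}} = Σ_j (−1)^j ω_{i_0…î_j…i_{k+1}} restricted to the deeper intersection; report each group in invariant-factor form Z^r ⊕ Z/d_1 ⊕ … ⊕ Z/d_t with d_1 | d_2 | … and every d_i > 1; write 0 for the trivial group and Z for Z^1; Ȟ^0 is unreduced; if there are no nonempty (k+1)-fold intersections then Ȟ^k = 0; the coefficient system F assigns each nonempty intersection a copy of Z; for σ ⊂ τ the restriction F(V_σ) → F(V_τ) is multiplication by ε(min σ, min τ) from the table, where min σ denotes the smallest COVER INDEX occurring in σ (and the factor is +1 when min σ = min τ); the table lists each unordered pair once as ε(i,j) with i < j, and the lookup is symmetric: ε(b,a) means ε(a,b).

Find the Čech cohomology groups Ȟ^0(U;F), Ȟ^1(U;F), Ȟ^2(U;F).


Ȟ^0 ≅ Z; Ȟ^1 ≅ Z^2; Ȟ^2 ≅ 0

nerve simplices:
  V12={q} V14={s} V15={x} V16={u} V23={v,w} V34={r} V56={t}
C dims 6,7; δ0: rk 5, SNF 1^5
degree 0: 6−5−0 = 1 → Ȟ^0 ≅ Z
degree 1: 7−0−5 = 2 → Ȟ^1 ≅ Z^2
degree 2: 0−0−0 = 0 → Ȟ^2 ≅ 0


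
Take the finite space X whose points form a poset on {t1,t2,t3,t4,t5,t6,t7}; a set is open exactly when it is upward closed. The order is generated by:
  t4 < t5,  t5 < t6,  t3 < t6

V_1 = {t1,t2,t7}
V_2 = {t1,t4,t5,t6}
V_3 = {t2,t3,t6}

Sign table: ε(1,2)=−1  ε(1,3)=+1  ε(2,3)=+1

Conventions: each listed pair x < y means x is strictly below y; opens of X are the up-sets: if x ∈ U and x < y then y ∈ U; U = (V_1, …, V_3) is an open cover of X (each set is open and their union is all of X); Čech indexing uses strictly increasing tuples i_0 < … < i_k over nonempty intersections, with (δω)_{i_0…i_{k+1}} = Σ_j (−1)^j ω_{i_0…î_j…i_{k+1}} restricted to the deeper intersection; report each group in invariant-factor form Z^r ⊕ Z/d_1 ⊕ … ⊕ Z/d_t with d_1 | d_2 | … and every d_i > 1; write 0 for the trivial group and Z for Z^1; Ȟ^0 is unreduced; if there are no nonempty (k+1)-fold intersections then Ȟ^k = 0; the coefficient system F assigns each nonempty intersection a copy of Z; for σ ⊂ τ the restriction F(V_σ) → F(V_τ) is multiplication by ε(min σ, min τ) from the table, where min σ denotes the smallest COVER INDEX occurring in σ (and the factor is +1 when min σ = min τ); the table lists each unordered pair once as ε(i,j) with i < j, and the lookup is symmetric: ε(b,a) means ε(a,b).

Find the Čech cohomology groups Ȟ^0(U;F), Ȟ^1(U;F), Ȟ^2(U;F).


Ȟ^0 ≅ 0,  Ȟ^1 ≅ Z/2,  Ȟ^2 ≅ 0

intersection data:
  V12={t1} V13={t2} V23={t6}
C dims 3,3; δ0: rk 3, SNF 1^2·2
Ȟ^0 = (3 − 3) − 0 = 0, so Ȟ^0 ≅ 0
Ȟ^1 = (3 − 0) − 3 = 0 plus torsion [2], so Ȟ^1 ≅ Z/2
Ȟ^2 = (0 − 0) − 0 = 0, so Ȟ^2 ≅ 0


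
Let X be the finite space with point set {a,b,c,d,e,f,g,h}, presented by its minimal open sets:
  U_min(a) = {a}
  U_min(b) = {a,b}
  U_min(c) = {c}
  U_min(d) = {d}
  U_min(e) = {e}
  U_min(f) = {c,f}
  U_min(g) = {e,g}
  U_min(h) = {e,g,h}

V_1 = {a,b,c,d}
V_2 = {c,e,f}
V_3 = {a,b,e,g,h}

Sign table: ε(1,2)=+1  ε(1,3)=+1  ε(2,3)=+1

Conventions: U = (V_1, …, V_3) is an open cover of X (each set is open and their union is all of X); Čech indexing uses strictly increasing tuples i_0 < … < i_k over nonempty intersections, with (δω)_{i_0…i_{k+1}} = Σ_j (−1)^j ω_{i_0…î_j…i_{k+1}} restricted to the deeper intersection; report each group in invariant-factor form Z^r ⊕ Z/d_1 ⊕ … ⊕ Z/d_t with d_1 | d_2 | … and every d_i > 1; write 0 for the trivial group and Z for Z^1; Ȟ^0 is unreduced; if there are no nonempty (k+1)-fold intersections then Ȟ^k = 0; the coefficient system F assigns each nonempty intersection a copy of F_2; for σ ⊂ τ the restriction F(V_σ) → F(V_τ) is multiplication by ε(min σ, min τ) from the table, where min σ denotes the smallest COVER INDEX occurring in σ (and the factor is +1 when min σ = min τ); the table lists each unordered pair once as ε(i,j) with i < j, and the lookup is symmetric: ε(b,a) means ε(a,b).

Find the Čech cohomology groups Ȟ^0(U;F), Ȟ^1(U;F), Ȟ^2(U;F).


Ȟ^0 = Z/2, Ȟ^1 = Z/2 and Ȟ^2 = 0

nonempty overlaps:
  V12={c} V13={a,b} V23={e}
C dims 3,3; δ0: rk_F2 2
degree 0: 3−2−0 = 1 → Ȟ^0 ≅ Z/2
degree 1: 3−0−2 = 1 → Ȟ^1 ≅ Z/2
degree 2: 0−0−0 = 0 → Ȟ^2 ≅ 0


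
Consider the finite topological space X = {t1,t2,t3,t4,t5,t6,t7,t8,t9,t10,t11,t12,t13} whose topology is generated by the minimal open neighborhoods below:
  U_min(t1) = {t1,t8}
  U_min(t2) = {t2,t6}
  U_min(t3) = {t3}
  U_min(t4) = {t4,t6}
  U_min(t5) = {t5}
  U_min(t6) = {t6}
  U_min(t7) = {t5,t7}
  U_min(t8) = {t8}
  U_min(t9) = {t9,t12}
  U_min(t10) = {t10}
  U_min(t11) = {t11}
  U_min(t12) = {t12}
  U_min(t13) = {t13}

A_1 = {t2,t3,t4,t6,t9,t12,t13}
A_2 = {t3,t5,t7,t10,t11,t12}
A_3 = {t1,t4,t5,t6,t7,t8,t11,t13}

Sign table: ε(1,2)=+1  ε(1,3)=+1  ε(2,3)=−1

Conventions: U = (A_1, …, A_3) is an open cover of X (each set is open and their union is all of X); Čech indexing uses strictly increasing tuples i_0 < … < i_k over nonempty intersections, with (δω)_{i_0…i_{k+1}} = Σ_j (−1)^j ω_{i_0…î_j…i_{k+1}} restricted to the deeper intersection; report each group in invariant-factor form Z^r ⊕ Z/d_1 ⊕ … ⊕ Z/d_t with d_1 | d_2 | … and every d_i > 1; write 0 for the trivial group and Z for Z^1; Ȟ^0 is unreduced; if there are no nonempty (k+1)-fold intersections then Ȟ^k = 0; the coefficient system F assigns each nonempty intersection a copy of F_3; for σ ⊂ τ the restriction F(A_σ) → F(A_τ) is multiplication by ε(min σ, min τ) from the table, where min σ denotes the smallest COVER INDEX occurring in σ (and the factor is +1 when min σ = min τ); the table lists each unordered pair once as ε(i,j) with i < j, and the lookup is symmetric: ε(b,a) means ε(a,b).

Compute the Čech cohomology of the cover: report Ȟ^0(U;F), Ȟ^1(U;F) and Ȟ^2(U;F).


Ȟ^0 = 0; Ȟ^1 = 0; Ȟ^2 = 0

nerve simplices:
  A12={t3,t12} A13={t4,t6,t13} A23={t5,t7,t11}
C dims 3,3; δ0: rk_F3 3
degree 0: 3−3−0 = 0 → Ȟ^0 ≅ 0
degree 1: 3−0−3 = 0 → Ȟ^1 ≅ 0
degree 2: 0−0−0 = 0 → Ȟ^2 ≅ 0


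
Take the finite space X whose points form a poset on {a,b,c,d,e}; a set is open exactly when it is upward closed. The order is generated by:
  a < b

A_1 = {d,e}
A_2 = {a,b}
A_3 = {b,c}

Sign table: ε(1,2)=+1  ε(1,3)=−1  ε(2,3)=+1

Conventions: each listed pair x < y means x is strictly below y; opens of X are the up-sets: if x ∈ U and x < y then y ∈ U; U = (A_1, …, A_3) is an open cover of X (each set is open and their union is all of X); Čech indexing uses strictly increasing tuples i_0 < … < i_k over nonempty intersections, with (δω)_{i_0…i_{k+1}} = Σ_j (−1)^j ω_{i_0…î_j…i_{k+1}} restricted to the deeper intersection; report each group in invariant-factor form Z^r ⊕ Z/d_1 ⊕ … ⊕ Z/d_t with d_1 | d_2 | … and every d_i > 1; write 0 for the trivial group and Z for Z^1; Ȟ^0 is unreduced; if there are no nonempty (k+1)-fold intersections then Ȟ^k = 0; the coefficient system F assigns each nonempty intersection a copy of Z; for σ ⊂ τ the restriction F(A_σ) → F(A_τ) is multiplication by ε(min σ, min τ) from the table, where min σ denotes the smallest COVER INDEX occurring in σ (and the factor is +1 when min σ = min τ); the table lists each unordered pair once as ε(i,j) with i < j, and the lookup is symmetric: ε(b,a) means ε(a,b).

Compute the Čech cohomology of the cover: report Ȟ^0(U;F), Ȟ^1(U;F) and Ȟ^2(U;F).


nerve of the cover:
  A23={b}
C dims 3,1; δ0: rk 1, SNF 1^1
Ȟ^0 = (3 − 1) − 0 = 2, so Ȟ^0 ≅ Z^2
Ȟ^1 = (1 − 0) − 1 = 0, so Ȟ^1 ≅ 0
Ȟ^2 = (0 − 0) − 0 = 0, so Ȟ^2 ≅ 0

Ȟ^0(U;F) ≅ Z^2, Ȟ^1(U;F) ≅ 0 and Ȟ^2(U;F) ≅ 0


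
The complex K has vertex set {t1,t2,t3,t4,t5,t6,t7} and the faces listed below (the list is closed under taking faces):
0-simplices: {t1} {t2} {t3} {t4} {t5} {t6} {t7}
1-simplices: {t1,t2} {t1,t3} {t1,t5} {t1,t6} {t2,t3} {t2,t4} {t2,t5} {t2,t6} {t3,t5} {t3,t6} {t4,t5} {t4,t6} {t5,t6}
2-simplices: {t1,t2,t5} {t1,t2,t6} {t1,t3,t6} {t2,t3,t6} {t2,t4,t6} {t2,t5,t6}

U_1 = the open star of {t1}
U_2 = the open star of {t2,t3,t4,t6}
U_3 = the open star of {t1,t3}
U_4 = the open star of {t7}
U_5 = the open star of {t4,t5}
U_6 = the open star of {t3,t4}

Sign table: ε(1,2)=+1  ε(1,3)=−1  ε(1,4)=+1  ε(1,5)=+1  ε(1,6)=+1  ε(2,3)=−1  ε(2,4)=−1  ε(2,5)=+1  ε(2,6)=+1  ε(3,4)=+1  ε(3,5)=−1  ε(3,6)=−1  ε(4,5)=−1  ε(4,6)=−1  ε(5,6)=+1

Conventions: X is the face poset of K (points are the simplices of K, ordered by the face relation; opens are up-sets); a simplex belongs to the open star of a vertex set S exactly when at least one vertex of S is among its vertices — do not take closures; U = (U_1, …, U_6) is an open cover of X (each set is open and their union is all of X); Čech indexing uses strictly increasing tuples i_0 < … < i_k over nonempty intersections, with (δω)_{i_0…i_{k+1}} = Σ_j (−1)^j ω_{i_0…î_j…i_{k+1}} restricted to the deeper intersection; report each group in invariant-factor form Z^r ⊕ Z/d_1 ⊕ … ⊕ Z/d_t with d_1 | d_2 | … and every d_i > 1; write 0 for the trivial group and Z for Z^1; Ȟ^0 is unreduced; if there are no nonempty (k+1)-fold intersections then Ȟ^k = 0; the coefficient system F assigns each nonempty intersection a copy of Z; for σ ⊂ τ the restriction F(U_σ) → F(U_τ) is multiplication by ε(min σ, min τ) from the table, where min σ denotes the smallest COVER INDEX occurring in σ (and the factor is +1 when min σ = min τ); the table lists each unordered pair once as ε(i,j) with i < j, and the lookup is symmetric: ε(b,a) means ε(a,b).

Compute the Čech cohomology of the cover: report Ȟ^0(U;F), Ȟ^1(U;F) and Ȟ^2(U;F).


Ȟ^0 ≅ Z^2; Ȟ^1 ≅ 0; Ȟ^2 ≅ 0

nonempty overlaps:
  U1={{t1},{t1,t2},{t1,t3},{t1,t5},{t1,t6},{t1,t2,t5},{t1,t2,t6},{t1,t3,t6}} U2={{t2},{t3},{t4},{t6},{t1,t2},{t1,t3},{t1,t6},{t2,t3},{t2,t4},{t2,t5},{t2,t6},{t3,t5},{t3,t6},{t4,t5},{t4,t6},{t5,t6},{t1,t2,t5},{t1,t2,t6},{t1,t3,t6},{t2,t3,t6},{t2,t4,t6},{t2,t5,t6}} U3={{t1},{t3},{t1,t2},{t1,t3},{t1,t5},{t1,t6},{t2,t3},{t3,t5},{t3,t6},{t1,t2,t5},{t1,t2,t6},{t1,t3,t6},{t2,t3,t6}} U4={{t7}} U5={{t4},{t5},{t1,t5},{t2,t4},{t2,t5},{t3,t5},{t4,t5},{t4,t6},{t5,t6},{t1,t2,t5},{t2,t4,t6},{t2,t5,t6}} U6={{t3},{t4},{t1,t3},{t2,t3},{t2,t4},{t3,t5},{t3,t6},{t4,t5},{t4,t6},{t1,t3,t6},{t2,t3,t6},{t2,t4,t6}}
  U12={{t1,t2},{t1,t3},{t1,t6},{t1,t2,t5},{t1,t2,t6},{t1,t3,t6}} U13={{t1},{t1,t2},{t1,t3},{t1,t5},{t1,t6},{t1,t2,t5},{t1,t2,t6},{t1,t3,t6}} U15={{t1,t5},{t1,t2,t5}} U16={{t1,t3},{t1,t3,t6}} U23={{t3},{t1,t2},{t1,t3},{t1,t6},{t2,t3},{t3,t5},{t3,t6},{t1,t2,t5},{t1,t2,t6},{t1,t3,t6},{t2,t3,t6}} U25={{t4},{t2,t4},{t2,t5},{t3,t5},{t4,t5},{t4,t6},{t5,t6},{t1,t2,t5},{t2,t4,t6},{t2,t5,t6}} U26={{t3},{t4},{t1,t3},{t2,t3},{t2,t4},{t3,t5},{t3,t6},{t4,t5},{t4,t6},{t1,t3,t6},{t2,t3,t6},{t2,t4,t6}} U35={{t1,t5},{t3,t5},{t1,t2,t5}} U36={{t3},{t1,t3},{t2,t3},{t3,t5},{t3,t6},{t1,t3,t6},{t2,t3,t6}} U56={{t4},{t2,t4},{t3,t5},{t4,t5},{t4,t6},{t2,t4,t6}}
  U123={{t1,t2},{t1,t3},{t1,t6},{t1,t2,t5},{t1,t2,t6},{t1,t3,t6}} U125={{t1,t2,t5}} U126={{t1,t3},{t1,t3,t6}} U135={{t1,t5},{t1,t2,t5}} U136={{t1,t3},{t1,t3,t6}} U235={{t3,t5},{t1,t2,t5}} U236={{t3},{t1,t3},{t2,t3},{t3,t5},{t3,t6},{t1,t3,t6},{t2,t3,t6}} U256={{t4},{t2,t4},{t3,t5},{t4,t5},{t4,t6},{t2,t4,t6}} U356={{t3,t5}}
  U1235={{t1,t2,t5}} U1236={{t1,t3},{t1,t3,t6}} U2356={{t3,t5}}
C dims 6,10,9,3; δ0: rk 4, SNF 1^4; δ1: rk 6, SNF 1^6; δ2: rk 3, SNF 1^3
degree 0: 6−4−0 = 2 → Ȟ^0 ≅ Z^2
degree 1: 10−6−4 = 0 → Ȟ^1 ≅ 0
degree 2: 9−3−6 = 0 → Ȟ^2 ≅ 0


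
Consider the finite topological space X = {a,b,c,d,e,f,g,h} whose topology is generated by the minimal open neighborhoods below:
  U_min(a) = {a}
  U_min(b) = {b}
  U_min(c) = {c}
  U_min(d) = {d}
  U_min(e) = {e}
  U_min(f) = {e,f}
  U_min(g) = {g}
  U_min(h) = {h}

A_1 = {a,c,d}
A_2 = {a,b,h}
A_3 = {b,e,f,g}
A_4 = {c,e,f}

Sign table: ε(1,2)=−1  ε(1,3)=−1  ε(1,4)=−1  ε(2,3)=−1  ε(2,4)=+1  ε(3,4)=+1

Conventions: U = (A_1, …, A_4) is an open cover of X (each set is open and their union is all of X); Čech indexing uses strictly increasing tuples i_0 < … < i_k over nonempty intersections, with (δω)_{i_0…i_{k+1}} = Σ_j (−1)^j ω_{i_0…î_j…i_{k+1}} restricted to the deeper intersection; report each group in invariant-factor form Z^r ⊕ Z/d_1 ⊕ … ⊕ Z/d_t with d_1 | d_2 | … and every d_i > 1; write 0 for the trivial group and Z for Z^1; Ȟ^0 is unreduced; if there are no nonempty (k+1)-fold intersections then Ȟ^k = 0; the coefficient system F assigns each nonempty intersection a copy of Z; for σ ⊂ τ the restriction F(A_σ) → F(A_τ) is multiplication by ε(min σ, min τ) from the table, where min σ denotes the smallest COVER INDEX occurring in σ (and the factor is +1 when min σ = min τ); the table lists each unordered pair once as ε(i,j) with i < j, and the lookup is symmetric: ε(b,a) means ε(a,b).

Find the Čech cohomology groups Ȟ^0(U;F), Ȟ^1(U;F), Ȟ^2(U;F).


Ȟ^0(U;F) ≅ 0,  Ȟ^1(U;F) ≅ Z/2,  Ȟ^2(U;F) ≅ 0

intersection data:
  A12={a} A14={c} A23={b} A34={e,f}
C dims 4,4; δ0: rk 4, SNF 1^3·2
Ȟ^0 = (4 − 4) − 0 = 0, so Ȟ^0 ≅ 0
Ȟ^1 = (4 − 0) − 4 = 0 plus torsion [2], so Ȟ^1 ≅ Z/2
Ȟ^2 = (0 − 0) − 0 = 0, so Ȟ^2 ≅ 0


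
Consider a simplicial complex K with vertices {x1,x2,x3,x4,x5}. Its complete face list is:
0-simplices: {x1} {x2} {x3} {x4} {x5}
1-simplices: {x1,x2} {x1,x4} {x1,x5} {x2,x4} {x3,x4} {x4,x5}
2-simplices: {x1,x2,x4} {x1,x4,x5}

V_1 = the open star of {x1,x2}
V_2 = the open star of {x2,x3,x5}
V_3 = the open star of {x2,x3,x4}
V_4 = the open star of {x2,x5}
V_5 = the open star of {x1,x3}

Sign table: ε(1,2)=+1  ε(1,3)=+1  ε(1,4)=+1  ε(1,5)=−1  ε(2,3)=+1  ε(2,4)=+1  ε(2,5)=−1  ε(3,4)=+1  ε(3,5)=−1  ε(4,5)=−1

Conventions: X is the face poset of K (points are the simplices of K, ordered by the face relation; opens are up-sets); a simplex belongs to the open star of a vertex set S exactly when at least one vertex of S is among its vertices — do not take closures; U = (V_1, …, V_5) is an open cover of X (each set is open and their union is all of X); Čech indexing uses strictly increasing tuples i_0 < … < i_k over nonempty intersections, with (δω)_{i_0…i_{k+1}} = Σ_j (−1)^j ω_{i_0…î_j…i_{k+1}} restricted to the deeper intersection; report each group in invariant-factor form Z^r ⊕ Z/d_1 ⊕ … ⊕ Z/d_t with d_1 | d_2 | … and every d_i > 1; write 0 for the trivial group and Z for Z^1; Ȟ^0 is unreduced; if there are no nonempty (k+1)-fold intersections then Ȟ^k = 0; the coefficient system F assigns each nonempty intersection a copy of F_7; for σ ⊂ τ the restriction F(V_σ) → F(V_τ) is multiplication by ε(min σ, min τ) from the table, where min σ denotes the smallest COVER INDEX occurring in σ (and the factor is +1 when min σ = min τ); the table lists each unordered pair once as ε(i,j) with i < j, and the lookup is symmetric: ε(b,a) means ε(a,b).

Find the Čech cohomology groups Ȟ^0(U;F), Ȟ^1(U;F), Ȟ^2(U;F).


Ȟ^0 ≅ Z/7; Ȟ^1 ≅ 0; Ȟ^2 ≅ 0

intersection data:
  V1={{x1},{x2},{x1,x2},{x1,x4},{x1,x5},{x2,x4},{x1,x2,x4},{x1,x4,x5}} V2={{x2},{x3},{x5},{x1,x2},{x1,x5},{x2,x4},{x3,x4},{x4,x5},{x1,x2,x4},{x1,x4,x5}} V3={{x2},{x3},{x4},{x1,x2},{x1,x4},{x2,x4},{x3,x4},{x4,x5},{x1,x2,x4},{x1,x4,x5}} V4={{x2},{x5},{x1,x2},{x1,x5},{x2,x4},{x4,x5},{x1,x2,x4},{x1,x4,x5}} V5={{x1},{x3},{x1,x2},{x1,x4},{x1,x5},{x3,x4},{x1,x2,x4},{x1,x4,x5}}
  V12={{x2},{x1,x2},{x1,x5},{x2,x4},{x1,x2,x4},{x1,x4,x5}} V13={{x2},{x1,x2},{x1,x4},{x2,x4},{x1,x2,x4},{x1,x4,x5}} V14={{x2},{x1,x2},{x1,x5},{x2,x4},{x1,x2,x4},{x1,x4,x5}} V15={{x1},{x1,x2},{x1,x4},{x1,x5},{x1,x2,x4},{x1,x4,x5}} V23={{x2},{x3},{x1,x2},{x2,x4},{x3,x4},{x4,x5},{x1,x2,x4},{x1,x4,x5}} V24={{x2},{x5},{x1,x2},{x1,x5},{x2,x4},{x4,x5},{x1,x2,x4},{x1,x4,x5}} V25={{x3},{x1,x2},{x1,x5},{x3,x4},{x1,x2,x4},{x1,x4,x5}} V34={{x2},{x1,x2},{x2,x4},{x4,x5},{x1,x2,x4},{x1,x4,x5}} V35={{x3},{x1,x2},{x1,x4},{x3,x4},{x1,x2,x4},{x1,x4,x5}} V45={{x1,x2},{x1,x5},{x1,x2,x4},{x1,x4,x5}}
  V123={{x2},{x1,x2},{x2,x4},{x1,x2,x4},{x1,x4,x5}} V124={{x2},{x1,x2},{x1,x5},{x2,x4},{x1,x2,x4},{x1,x4,x5}} V125={{x1,x2},{x1,x5},{x1,x2,x4},{x1,x4,x5}} V134={{x2},{x1,x2},{x2,x4},{x1,x2,x4},{x1,x4,x5}} V135={{x1,x2},{x1,x4},{x1,x2,x4},{x1,x4,x5}} V145={{x1,x2},{x1,x5},{x1,x2,x4},{x1,x4,x5}} V234={{x2},{x1,x2},{x2,x4},{x4,x5},{x1,x2,x4},{x1,x4,x5}} V235={{x3},{x1,x2},{x3,x4},{x1,x2,x4},{x1,x4,x5}} V245={{x1,x2},{x1,x5},{x1,x2,x4},{x1,x4,x5}} V345={{x1,x2},{x1,x2,x4},{x1,x4,x5}}
  V1234={{x2},{x1,x2},{x2,x4},{x1,x2,x4},{x1,x4,x5}} V1235={{x1,x2},{x1,x2,x4},{x1,x4,x5}} V1245={{x1,x2},{x1,x5},{x1,x2,x4},{x1,x4,x5}} V1345={{x1,x2},{x1,x2,x4},{x1,x4,x5}} V2345={{x1,x2},{x1,x2,x4},{x1,x4,x5}}
  V12345={{x1,x2},{x1,x2,x4},{x1,x4,x5}}
C dims 5,10,10,5; δ0: rk_F7 4; δ1: rk_F7 6; δ2: rk_F7 4
Ȟ^0 = (5 − 4) − 0 = 1, so Ȟ^0 ≅ Z/7
Ȟ^1 = (10 − 6) − 4 = 0, so Ȟ^1 ≅ 0
Ȟ^2 = (10 − 4) − 6 = 0, so Ȟ^2 ≅ 0


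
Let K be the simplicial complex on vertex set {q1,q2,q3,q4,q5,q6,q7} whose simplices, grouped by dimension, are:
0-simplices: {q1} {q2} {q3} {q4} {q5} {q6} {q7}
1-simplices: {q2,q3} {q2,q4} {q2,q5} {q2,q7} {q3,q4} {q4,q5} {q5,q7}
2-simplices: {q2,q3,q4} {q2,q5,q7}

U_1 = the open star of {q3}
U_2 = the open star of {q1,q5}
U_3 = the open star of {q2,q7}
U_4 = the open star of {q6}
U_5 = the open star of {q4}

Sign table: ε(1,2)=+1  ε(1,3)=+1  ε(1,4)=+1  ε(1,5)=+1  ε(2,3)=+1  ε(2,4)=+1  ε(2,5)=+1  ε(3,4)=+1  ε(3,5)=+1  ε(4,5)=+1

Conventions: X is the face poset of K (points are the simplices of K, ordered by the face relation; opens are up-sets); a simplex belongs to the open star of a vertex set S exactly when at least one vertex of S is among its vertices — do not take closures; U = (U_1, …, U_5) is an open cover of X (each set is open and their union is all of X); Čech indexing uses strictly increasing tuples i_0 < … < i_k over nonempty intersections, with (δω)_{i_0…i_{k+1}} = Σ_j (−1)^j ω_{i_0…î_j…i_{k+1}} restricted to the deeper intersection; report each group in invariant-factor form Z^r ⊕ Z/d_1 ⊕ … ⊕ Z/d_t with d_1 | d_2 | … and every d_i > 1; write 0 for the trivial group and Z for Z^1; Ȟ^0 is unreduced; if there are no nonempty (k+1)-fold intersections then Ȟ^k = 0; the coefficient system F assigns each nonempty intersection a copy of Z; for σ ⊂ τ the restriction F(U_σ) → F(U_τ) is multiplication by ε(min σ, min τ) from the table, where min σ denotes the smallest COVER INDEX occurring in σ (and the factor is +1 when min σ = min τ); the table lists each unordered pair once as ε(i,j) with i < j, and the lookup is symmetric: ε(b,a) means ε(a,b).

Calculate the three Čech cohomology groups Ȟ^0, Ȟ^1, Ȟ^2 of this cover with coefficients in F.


intersection data:
  U1={{q3},{q2,q3},{q3,q4},{q2,q3,q4}} U2={{q1},{q5},{q2,q5},{q4,q5},{q5,q7},{q2,q5,q7}} U3={{q2},{q7},{q2,q3},{q2,q4},{q2,q5},{q2,q7},{q5,q7},{q2,q3,q4},{q2,q5,q7}} U4={{q6}} U5={{q4},{q2,q4},{q3,q4},{q4,q5},{q2,q3,q4}}
  U13={{q2,q3},{q2,q3,q4}} U15={{q3,q4},{q2,q3,q4}} U23={{q2,q5},{q5,q7},{q2,q5,q7}} U25={{q4,q5}} U35={{q2,q4},{q2,q3,q4}}
  U135={{q2,q3,q4}}
C dims 5,5,1; δ0: rk 3, SNF 1^3; δ1: rk 1, SNF 1^1
Ȟ^0 = (5 − 3) − 0 = 2, so Ȟ^0 ≅ Z^2
Ȟ^1 = (5 − 1) − 3 = 1, so Ȟ^1 ≅ Z
Ȟ^2 = (1 − 0) − 1 = 0, so Ȟ^2 ≅ 0

Ȟ^0 ≅ Z^2,  Ȟ^1 ≅ Z,  Ȟ^2 ≅ 0


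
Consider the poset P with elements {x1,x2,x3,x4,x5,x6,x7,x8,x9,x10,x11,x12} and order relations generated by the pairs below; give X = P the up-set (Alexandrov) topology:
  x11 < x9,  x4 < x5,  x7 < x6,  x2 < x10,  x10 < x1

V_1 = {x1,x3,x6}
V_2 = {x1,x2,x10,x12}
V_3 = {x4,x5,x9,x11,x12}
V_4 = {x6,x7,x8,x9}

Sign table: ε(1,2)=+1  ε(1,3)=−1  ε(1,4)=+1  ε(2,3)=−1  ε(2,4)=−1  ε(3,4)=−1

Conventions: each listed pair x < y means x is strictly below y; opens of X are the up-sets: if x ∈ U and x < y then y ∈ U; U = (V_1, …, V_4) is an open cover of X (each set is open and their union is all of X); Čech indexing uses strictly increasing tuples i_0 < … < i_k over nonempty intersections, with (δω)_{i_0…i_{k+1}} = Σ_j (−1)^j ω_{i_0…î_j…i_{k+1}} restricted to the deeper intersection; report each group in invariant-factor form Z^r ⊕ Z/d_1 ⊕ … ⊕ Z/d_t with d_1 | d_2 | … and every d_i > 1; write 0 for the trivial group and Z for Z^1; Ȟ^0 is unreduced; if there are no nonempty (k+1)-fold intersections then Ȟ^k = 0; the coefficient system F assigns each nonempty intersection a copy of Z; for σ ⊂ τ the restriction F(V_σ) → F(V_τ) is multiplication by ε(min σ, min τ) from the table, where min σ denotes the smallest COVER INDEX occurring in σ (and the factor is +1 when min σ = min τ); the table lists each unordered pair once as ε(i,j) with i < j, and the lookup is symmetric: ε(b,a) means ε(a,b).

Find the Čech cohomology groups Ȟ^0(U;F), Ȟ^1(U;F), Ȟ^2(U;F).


Ȟ^0(U;F) ≅ Z, Ȟ^1(U;F) ≅ Z, Ȟ^2(U;F) ≅ 0

nonempty intersections:
  V12={x1} V14={x6} V23={x12} V34={x9}
C dims 4,4; δ0: rk 3, SNF 1^3
Ȟ^0: (4−3)−0=1 ⇒ Z
Ȟ^1: (4−0)−3=1 ⇒ Z
Ȟ^2: (0−0)−0=0 ⇒ 0


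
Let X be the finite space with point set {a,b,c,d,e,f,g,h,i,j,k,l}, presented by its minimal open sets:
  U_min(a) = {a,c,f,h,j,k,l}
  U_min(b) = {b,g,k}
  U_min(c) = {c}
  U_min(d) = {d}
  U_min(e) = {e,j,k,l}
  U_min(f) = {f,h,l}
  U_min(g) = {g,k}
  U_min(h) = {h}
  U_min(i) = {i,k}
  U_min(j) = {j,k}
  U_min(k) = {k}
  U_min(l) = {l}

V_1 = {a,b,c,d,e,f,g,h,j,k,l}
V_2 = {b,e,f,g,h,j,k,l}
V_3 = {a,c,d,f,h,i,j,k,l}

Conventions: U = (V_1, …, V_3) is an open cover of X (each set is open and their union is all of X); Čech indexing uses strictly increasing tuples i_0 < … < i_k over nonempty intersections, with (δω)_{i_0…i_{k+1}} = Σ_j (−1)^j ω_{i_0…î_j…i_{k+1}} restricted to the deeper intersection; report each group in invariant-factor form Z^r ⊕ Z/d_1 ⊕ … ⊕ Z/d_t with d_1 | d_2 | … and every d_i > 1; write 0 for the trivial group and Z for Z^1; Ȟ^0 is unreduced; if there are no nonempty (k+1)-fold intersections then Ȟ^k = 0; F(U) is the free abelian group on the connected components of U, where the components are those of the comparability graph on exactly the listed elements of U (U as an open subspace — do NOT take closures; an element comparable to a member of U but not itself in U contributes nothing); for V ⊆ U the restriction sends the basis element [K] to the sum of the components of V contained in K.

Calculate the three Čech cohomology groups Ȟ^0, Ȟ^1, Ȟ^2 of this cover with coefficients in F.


Ȟ^0 ≅ Z^2, Ȟ^1 ≅ 0, Ȟ^2 ≅ 0

nonempty intersections:
  V12={b,e,f,g,h,j,k,l} V13={a,c,d,f,h,j,k,l} V23={f,h,j,k,l}
  V123={f,h,j,k,l}
components per intersection:
  V1: {a,b,c,e,f,g,h,j,k,l} {d}
  V2: {b,e,f,g,h,j,k,l}
  V3: {a,c,f,h,i,j,k,l} {d}
  V12: {b,e,f,g,h,j,k,l}
  V13: {a,c,f,h,j,k,l} {d}
  V23: {f,h,l} {j,k}
  V123: {f,h,l} {j,k}
C dims 5,5,2; δ0: rk 3, SNF 1^3; δ1: rk 2, SNF 1^2
Ȟ^0: (5−3)−0=2 ⇒ Z^2
Ȟ^1: (5−2)−3=0 ⇒ 0
Ȟ^2: (2−0)−2=0 ⇒ 0


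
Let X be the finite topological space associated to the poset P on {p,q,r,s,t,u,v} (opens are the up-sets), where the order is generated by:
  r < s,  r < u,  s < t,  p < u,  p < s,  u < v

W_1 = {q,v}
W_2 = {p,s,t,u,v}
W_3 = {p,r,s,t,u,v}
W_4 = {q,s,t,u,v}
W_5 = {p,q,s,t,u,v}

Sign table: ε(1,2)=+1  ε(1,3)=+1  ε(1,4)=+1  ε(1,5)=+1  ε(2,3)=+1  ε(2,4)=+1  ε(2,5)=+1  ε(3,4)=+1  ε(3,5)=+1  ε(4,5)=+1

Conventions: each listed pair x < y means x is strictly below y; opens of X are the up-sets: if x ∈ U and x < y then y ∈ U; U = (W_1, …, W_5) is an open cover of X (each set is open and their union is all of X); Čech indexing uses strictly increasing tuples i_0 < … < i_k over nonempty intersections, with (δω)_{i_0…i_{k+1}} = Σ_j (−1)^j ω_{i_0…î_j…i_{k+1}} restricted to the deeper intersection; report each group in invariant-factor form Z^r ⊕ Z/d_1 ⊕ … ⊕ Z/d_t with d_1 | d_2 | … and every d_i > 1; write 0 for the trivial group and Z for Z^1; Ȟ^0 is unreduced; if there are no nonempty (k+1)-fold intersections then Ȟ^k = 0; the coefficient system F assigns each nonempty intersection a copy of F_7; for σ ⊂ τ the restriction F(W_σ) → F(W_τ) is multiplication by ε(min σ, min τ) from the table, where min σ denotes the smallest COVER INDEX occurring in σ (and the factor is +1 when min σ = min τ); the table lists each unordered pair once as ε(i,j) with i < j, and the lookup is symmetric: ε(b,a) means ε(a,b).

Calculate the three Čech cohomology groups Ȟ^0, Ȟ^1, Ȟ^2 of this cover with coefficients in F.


Ȟ^0 = Z/7, Ȟ^1 = 0 and Ȟ^2 = 0

nerve simplices:
  W12={v} W13={v} W14={q,v} W15={q,v} W23={p,s,t,u,v} W24={s,t,u,v} W25={p,s,t,u,v} W34={s,t,u,v} W35={p,s,t,u,v} W45={q,s,t,u,v}
  W123={v} W124={v} W125={v} W134={v} W135={v} W145={q,v} W234={s,t,u,v} W235={p,s,t,u,v} W245={s,t,u,v} W345={s,t,u,v}
  W1234={v} W1235={v} W1245={v} W1345={v} W2345={s,t,u,v}
  W12345={v}
C dims 5,10,10,5; δ0: rk_F7 4; δ1: rk_F7 6; δ2: rk_F7 4
degree 0: 5−4−0 = 1 → Ȟ^0 ≅ Z/7
degree 1: 10−6−4 = 0 → Ȟ^1 ≅ 0
degree 2: 10−4−6 = 0 → Ȟ^2 ≅ 0


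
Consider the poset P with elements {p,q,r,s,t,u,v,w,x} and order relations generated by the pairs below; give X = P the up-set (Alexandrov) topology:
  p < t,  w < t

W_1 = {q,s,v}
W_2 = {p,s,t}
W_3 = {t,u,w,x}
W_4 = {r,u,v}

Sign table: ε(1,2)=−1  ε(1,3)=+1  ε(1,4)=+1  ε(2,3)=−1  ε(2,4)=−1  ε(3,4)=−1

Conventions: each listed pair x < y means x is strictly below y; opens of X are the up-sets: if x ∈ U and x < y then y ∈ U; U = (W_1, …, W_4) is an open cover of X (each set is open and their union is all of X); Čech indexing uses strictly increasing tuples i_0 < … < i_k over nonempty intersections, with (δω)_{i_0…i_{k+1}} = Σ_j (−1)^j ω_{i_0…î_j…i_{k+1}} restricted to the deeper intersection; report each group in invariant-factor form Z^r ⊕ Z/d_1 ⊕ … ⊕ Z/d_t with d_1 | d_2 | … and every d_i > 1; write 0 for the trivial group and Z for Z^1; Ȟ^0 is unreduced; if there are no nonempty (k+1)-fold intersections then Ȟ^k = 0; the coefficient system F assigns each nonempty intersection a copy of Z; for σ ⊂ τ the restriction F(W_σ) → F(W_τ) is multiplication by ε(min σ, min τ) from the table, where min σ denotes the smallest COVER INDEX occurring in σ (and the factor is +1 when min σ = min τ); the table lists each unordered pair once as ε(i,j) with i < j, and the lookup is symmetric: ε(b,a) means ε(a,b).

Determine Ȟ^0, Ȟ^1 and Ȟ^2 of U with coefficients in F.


cover nerve:
  W12={s} W14={v} W23={t} W34={u}
C dims 4,4; δ0: rk 4, SNF 1^3·2
Ȟ^0: (4−4)−0=0 ⇒ 0
Ȟ^1: (4−0)−4=0 plus torsion [2] ⇒ Z/2
Ȟ^2: (0−0)−0=0 ⇒ 0

Ȟ^0(U;F) ≅ 0, Ȟ^1(U;F) ≅ Z/2 and Ȟ^2(U;F) ≅ 0
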